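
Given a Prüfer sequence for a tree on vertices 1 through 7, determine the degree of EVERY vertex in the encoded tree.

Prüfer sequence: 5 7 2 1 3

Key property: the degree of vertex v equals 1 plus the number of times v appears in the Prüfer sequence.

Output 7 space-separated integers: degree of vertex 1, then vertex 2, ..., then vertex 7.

Answer: 2 2 2 1 2 1 2

Derivation:
p_1 = 5: count[5] becomes 1
p_2 = 7: count[7] becomes 1
p_3 = 2: count[2] becomes 1
p_4 = 1: count[1] becomes 1
p_5 = 3: count[3] becomes 1
Degrees (1 + count): deg[1]=1+1=2, deg[2]=1+1=2, deg[3]=1+1=2, deg[4]=1+0=1, deg[5]=1+1=2, deg[6]=1+0=1, deg[7]=1+1=2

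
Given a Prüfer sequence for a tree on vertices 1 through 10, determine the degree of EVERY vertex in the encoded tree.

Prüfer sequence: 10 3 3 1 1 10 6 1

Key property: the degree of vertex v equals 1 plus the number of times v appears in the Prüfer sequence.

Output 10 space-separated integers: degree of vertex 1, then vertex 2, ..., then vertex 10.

p_1 = 10: count[10] becomes 1
p_2 = 3: count[3] becomes 1
p_3 = 3: count[3] becomes 2
p_4 = 1: count[1] becomes 1
p_5 = 1: count[1] becomes 2
p_6 = 10: count[10] becomes 2
p_7 = 6: count[6] becomes 1
p_8 = 1: count[1] becomes 3
Degrees (1 + count): deg[1]=1+3=4, deg[2]=1+0=1, deg[3]=1+2=3, deg[4]=1+0=1, deg[5]=1+0=1, deg[6]=1+1=2, deg[7]=1+0=1, deg[8]=1+0=1, deg[9]=1+0=1, deg[10]=1+2=3

Answer: 4 1 3 1 1 2 1 1 1 3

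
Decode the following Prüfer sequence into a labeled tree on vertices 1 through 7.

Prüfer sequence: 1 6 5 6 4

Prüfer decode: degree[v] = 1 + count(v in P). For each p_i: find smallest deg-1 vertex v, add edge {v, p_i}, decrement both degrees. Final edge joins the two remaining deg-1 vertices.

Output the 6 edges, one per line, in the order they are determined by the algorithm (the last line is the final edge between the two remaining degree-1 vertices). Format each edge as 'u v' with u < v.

Answer: 1 2
1 6
3 5
5 6
4 6
4 7

Derivation:
Initial degrees: {1:2, 2:1, 3:1, 4:2, 5:2, 6:3, 7:1}
Step 1: smallest deg-1 vertex = 2, p_1 = 1. Add edge {1,2}. Now deg[2]=0, deg[1]=1.
Step 2: smallest deg-1 vertex = 1, p_2 = 6. Add edge {1,6}. Now deg[1]=0, deg[6]=2.
Step 3: smallest deg-1 vertex = 3, p_3 = 5. Add edge {3,5}. Now deg[3]=0, deg[5]=1.
Step 4: smallest deg-1 vertex = 5, p_4 = 6. Add edge {5,6}. Now deg[5]=0, deg[6]=1.
Step 5: smallest deg-1 vertex = 6, p_5 = 4. Add edge {4,6}. Now deg[6]=0, deg[4]=1.
Final: two remaining deg-1 vertices are 4, 7. Add edge {4,7}.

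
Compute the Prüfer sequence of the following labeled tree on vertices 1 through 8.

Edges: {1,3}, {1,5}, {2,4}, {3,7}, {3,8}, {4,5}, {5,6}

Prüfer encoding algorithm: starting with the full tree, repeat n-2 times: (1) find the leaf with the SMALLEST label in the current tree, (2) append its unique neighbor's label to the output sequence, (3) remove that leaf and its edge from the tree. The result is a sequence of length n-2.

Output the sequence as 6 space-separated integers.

Answer: 4 5 5 1 3 3

Derivation:
Step 1: leaves = {2,6,7,8}. Remove smallest leaf 2, emit neighbor 4.
Step 2: leaves = {4,6,7,8}. Remove smallest leaf 4, emit neighbor 5.
Step 3: leaves = {6,7,8}. Remove smallest leaf 6, emit neighbor 5.
Step 4: leaves = {5,7,8}. Remove smallest leaf 5, emit neighbor 1.
Step 5: leaves = {1,7,8}. Remove smallest leaf 1, emit neighbor 3.
Step 6: leaves = {7,8}. Remove smallest leaf 7, emit neighbor 3.
Done: 2 vertices remain (3, 8). Sequence = [4 5 5 1 3 3]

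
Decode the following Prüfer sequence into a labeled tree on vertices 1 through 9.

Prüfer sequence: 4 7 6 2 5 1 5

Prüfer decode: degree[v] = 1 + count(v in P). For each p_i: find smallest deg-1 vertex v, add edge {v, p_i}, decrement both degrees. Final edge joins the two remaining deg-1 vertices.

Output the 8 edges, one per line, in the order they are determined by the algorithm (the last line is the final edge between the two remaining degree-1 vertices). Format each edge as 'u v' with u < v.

Initial degrees: {1:2, 2:2, 3:1, 4:2, 5:3, 6:2, 7:2, 8:1, 9:1}
Step 1: smallest deg-1 vertex = 3, p_1 = 4. Add edge {3,4}. Now deg[3]=0, deg[4]=1.
Step 2: smallest deg-1 vertex = 4, p_2 = 7. Add edge {4,7}. Now deg[4]=0, deg[7]=1.
Step 3: smallest deg-1 vertex = 7, p_3 = 6. Add edge {6,7}. Now deg[7]=0, deg[6]=1.
Step 4: smallest deg-1 vertex = 6, p_4 = 2. Add edge {2,6}. Now deg[6]=0, deg[2]=1.
Step 5: smallest deg-1 vertex = 2, p_5 = 5. Add edge {2,5}. Now deg[2]=0, deg[5]=2.
Step 6: smallest deg-1 vertex = 8, p_6 = 1. Add edge {1,8}. Now deg[8]=0, deg[1]=1.
Step 7: smallest deg-1 vertex = 1, p_7 = 5. Add edge {1,5}. Now deg[1]=0, deg[5]=1.
Final: two remaining deg-1 vertices are 5, 9. Add edge {5,9}.

Answer: 3 4
4 7
6 7
2 6
2 5
1 8
1 5
5 9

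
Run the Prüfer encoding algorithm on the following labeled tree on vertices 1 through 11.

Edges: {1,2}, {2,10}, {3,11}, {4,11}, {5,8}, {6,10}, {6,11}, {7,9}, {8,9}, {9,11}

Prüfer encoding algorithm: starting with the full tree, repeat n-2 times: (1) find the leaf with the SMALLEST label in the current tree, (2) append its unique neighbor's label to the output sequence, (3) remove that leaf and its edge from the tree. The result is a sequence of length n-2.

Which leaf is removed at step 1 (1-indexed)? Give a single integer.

Step 1: current leaves = {1,3,4,5,7}. Remove leaf 1 (neighbor: 2).

Answer: 1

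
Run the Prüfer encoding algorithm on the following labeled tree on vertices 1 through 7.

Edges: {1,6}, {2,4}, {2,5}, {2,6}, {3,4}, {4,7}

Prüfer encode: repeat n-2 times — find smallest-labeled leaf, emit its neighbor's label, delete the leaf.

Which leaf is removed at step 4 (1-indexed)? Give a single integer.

Answer: 6

Derivation:
Step 1: current leaves = {1,3,5,7}. Remove leaf 1 (neighbor: 6).
Step 2: current leaves = {3,5,6,7}. Remove leaf 3 (neighbor: 4).
Step 3: current leaves = {5,6,7}. Remove leaf 5 (neighbor: 2).
Step 4: current leaves = {6,7}. Remove leaf 6 (neighbor: 2).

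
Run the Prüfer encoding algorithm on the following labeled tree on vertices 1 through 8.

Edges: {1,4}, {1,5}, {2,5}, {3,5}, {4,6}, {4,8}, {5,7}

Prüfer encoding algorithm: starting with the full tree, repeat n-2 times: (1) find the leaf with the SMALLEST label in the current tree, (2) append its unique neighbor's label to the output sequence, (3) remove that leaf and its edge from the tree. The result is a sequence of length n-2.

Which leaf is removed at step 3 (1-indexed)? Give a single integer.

Answer: 6

Derivation:
Step 1: current leaves = {2,3,6,7,8}. Remove leaf 2 (neighbor: 5).
Step 2: current leaves = {3,6,7,8}. Remove leaf 3 (neighbor: 5).
Step 3: current leaves = {6,7,8}. Remove leaf 6 (neighbor: 4).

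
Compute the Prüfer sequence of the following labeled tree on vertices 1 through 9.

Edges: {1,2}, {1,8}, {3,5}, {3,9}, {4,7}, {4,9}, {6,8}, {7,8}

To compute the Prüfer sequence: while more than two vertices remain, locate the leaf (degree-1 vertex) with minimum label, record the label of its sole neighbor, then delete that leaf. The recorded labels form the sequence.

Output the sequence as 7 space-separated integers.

Step 1: leaves = {2,5,6}. Remove smallest leaf 2, emit neighbor 1.
Step 2: leaves = {1,5,6}. Remove smallest leaf 1, emit neighbor 8.
Step 3: leaves = {5,6}. Remove smallest leaf 5, emit neighbor 3.
Step 4: leaves = {3,6}. Remove smallest leaf 3, emit neighbor 9.
Step 5: leaves = {6,9}. Remove smallest leaf 6, emit neighbor 8.
Step 6: leaves = {8,9}. Remove smallest leaf 8, emit neighbor 7.
Step 7: leaves = {7,9}. Remove smallest leaf 7, emit neighbor 4.
Done: 2 vertices remain (4, 9). Sequence = [1 8 3 9 8 7 4]

Answer: 1 8 3 9 8 7 4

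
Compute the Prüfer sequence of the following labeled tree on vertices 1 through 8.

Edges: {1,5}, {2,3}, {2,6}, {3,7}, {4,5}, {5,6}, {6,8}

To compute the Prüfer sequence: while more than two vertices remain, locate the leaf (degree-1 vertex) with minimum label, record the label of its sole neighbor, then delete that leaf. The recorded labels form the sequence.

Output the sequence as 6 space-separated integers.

Step 1: leaves = {1,4,7,8}. Remove smallest leaf 1, emit neighbor 5.
Step 2: leaves = {4,7,8}. Remove smallest leaf 4, emit neighbor 5.
Step 3: leaves = {5,7,8}. Remove smallest leaf 5, emit neighbor 6.
Step 4: leaves = {7,8}. Remove smallest leaf 7, emit neighbor 3.
Step 5: leaves = {3,8}. Remove smallest leaf 3, emit neighbor 2.
Step 6: leaves = {2,8}. Remove smallest leaf 2, emit neighbor 6.
Done: 2 vertices remain (6, 8). Sequence = [5 5 6 3 2 6]

Answer: 5 5 6 3 2 6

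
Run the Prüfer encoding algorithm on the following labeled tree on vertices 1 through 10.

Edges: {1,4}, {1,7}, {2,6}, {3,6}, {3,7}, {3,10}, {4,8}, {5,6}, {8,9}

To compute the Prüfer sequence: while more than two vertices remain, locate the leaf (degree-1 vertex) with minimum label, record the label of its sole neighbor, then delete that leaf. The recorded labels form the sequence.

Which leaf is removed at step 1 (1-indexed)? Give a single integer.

Step 1: current leaves = {2,5,9,10}. Remove leaf 2 (neighbor: 6).

Answer: 2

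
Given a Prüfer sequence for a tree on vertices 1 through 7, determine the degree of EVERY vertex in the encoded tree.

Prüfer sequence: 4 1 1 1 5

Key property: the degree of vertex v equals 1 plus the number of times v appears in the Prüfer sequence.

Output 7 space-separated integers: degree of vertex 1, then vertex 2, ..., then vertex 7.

Answer: 4 1 1 2 2 1 1

Derivation:
p_1 = 4: count[4] becomes 1
p_2 = 1: count[1] becomes 1
p_3 = 1: count[1] becomes 2
p_4 = 1: count[1] becomes 3
p_5 = 5: count[5] becomes 1
Degrees (1 + count): deg[1]=1+3=4, deg[2]=1+0=1, deg[3]=1+0=1, deg[4]=1+1=2, deg[5]=1+1=2, deg[6]=1+0=1, deg[7]=1+0=1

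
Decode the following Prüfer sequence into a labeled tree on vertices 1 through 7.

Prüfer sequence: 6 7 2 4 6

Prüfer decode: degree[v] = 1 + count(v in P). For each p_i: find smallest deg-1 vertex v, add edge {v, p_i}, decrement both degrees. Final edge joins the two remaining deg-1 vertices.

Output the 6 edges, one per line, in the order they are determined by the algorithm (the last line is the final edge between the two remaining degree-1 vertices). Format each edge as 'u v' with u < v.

Initial degrees: {1:1, 2:2, 3:1, 4:2, 5:1, 6:3, 7:2}
Step 1: smallest deg-1 vertex = 1, p_1 = 6. Add edge {1,6}. Now deg[1]=0, deg[6]=2.
Step 2: smallest deg-1 vertex = 3, p_2 = 7. Add edge {3,7}. Now deg[3]=0, deg[7]=1.
Step 3: smallest deg-1 vertex = 5, p_3 = 2. Add edge {2,5}. Now deg[5]=0, deg[2]=1.
Step 4: smallest deg-1 vertex = 2, p_4 = 4. Add edge {2,4}. Now deg[2]=0, deg[4]=1.
Step 5: smallest deg-1 vertex = 4, p_5 = 6. Add edge {4,6}. Now deg[4]=0, deg[6]=1.
Final: two remaining deg-1 vertices are 6, 7. Add edge {6,7}.

Answer: 1 6
3 7
2 5
2 4
4 6
6 7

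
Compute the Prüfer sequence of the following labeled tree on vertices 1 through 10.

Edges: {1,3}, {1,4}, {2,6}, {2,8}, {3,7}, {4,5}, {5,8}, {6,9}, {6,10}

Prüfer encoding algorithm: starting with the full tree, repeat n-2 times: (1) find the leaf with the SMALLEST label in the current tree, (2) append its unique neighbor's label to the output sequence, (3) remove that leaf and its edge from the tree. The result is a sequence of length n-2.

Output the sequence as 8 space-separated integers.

Step 1: leaves = {7,9,10}. Remove smallest leaf 7, emit neighbor 3.
Step 2: leaves = {3,9,10}. Remove smallest leaf 3, emit neighbor 1.
Step 3: leaves = {1,9,10}. Remove smallest leaf 1, emit neighbor 4.
Step 4: leaves = {4,9,10}. Remove smallest leaf 4, emit neighbor 5.
Step 5: leaves = {5,9,10}. Remove smallest leaf 5, emit neighbor 8.
Step 6: leaves = {8,9,10}. Remove smallest leaf 8, emit neighbor 2.
Step 7: leaves = {2,9,10}. Remove smallest leaf 2, emit neighbor 6.
Step 8: leaves = {9,10}. Remove smallest leaf 9, emit neighbor 6.
Done: 2 vertices remain (6, 10). Sequence = [3 1 4 5 8 2 6 6]

Answer: 3 1 4 5 8 2 6 6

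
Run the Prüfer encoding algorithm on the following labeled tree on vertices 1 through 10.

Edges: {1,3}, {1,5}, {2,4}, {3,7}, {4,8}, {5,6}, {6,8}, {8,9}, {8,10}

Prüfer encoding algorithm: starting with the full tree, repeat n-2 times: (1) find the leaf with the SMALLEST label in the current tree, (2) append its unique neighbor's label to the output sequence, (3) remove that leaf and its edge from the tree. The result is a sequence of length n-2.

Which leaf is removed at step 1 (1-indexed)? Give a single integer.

Answer: 2

Derivation:
Step 1: current leaves = {2,7,9,10}. Remove leaf 2 (neighbor: 4).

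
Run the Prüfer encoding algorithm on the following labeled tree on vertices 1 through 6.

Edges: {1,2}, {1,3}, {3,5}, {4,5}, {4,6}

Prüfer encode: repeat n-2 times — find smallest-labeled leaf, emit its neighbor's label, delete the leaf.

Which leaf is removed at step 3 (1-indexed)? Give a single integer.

Step 1: current leaves = {2,6}. Remove leaf 2 (neighbor: 1).
Step 2: current leaves = {1,6}. Remove leaf 1 (neighbor: 3).
Step 3: current leaves = {3,6}. Remove leaf 3 (neighbor: 5).

Answer: 3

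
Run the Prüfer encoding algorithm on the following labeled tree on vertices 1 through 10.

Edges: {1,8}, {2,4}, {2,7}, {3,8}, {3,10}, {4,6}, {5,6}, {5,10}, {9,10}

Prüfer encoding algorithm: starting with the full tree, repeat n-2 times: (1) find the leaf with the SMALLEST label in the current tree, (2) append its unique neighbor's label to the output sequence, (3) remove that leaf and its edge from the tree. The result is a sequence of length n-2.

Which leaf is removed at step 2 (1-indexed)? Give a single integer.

Step 1: current leaves = {1,7,9}. Remove leaf 1 (neighbor: 8).
Step 2: current leaves = {7,8,9}. Remove leaf 7 (neighbor: 2).

Answer: 7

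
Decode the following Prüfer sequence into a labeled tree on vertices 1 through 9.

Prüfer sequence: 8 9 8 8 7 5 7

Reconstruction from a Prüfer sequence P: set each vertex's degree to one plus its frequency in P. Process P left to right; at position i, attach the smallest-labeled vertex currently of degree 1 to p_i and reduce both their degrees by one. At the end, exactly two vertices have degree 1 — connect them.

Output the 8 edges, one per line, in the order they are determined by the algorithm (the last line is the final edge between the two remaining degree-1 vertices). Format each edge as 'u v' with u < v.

Initial degrees: {1:1, 2:1, 3:1, 4:1, 5:2, 6:1, 7:3, 8:4, 9:2}
Step 1: smallest deg-1 vertex = 1, p_1 = 8. Add edge {1,8}. Now deg[1]=0, deg[8]=3.
Step 2: smallest deg-1 vertex = 2, p_2 = 9. Add edge {2,9}. Now deg[2]=0, deg[9]=1.
Step 3: smallest deg-1 vertex = 3, p_3 = 8. Add edge {3,8}. Now deg[3]=0, deg[8]=2.
Step 4: smallest deg-1 vertex = 4, p_4 = 8. Add edge {4,8}. Now deg[4]=0, deg[8]=1.
Step 5: smallest deg-1 vertex = 6, p_5 = 7. Add edge {6,7}. Now deg[6]=0, deg[7]=2.
Step 6: smallest deg-1 vertex = 8, p_6 = 5. Add edge {5,8}. Now deg[8]=0, deg[5]=1.
Step 7: smallest deg-1 vertex = 5, p_7 = 7. Add edge {5,7}. Now deg[5]=0, deg[7]=1.
Final: two remaining deg-1 vertices are 7, 9. Add edge {7,9}.

Answer: 1 8
2 9
3 8
4 8
6 7
5 8
5 7
7 9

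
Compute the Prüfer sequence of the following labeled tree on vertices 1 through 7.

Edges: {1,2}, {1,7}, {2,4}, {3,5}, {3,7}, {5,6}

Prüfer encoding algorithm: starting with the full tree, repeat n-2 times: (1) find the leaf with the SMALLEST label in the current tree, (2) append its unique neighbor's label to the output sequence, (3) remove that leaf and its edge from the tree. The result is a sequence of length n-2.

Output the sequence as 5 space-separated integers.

Answer: 2 1 7 5 3

Derivation:
Step 1: leaves = {4,6}. Remove smallest leaf 4, emit neighbor 2.
Step 2: leaves = {2,6}. Remove smallest leaf 2, emit neighbor 1.
Step 3: leaves = {1,6}. Remove smallest leaf 1, emit neighbor 7.
Step 4: leaves = {6,7}. Remove smallest leaf 6, emit neighbor 5.
Step 5: leaves = {5,7}. Remove smallest leaf 5, emit neighbor 3.
Done: 2 vertices remain (3, 7). Sequence = [2 1 7 5 3]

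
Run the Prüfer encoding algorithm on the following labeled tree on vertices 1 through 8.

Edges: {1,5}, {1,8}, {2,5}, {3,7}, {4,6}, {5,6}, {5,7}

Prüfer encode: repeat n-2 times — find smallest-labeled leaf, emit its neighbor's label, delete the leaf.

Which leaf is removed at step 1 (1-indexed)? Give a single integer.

Answer: 2

Derivation:
Step 1: current leaves = {2,3,4,8}. Remove leaf 2 (neighbor: 5).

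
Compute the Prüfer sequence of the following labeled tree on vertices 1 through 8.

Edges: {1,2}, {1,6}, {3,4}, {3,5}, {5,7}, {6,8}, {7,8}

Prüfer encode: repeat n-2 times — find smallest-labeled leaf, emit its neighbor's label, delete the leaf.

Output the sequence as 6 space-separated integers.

Answer: 1 6 3 5 7 8

Derivation:
Step 1: leaves = {2,4}. Remove smallest leaf 2, emit neighbor 1.
Step 2: leaves = {1,4}. Remove smallest leaf 1, emit neighbor 6.
Step 3: leaves = {4,6}. Remove smallest leaf 4, emit neighbor 3.
Step 4: leaves = {3,6}. Remove smallest leaf 3, emit neighbor 5.
Step 5: leaves = {5,6}. Remove smallest leaf 5, emit neighbor 7.
Step 6: leaves = {6,7}. Remove smallest leaf 6, emit neighbor 8.
Done: 2 vertices remain (7, 8). Sequence = [1 6 3 5 7 8]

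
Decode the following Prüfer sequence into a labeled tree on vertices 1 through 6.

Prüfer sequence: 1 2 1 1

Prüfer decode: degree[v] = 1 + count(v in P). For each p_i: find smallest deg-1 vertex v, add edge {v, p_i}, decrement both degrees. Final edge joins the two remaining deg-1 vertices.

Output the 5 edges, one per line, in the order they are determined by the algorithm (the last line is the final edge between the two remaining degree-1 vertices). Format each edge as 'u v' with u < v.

Initial degrees: {1:4, 2:2, 3:1, 4:1, 5:1, 6:1}
Step 1: smallest deg-1 vertex = 3, p_1 = 1. Add edge {1,3}. Now deg[3]=0, deg[1]=3.
Step 2: smallest deg-1 vertex = 4, p_2 = 2. Add edge {2,4}. Now deg[4]=0, deg[2]=1.
Step 3: smallest deg-1 vertex = 2, p_3 = 1. Add edge {1,2}. Now deg[2]=0, deg[1]=2.
Step 4: smallest deg-1 vertex = 5, p_4 = 1. Add edge {1,5}. Now deg[5]=0, deg[1]=1.
Final: two remaining deg-1 vertices are 1, 6. Add edge {1,6}.

Answer: 1 3
2 4
1 2
1 5
1 6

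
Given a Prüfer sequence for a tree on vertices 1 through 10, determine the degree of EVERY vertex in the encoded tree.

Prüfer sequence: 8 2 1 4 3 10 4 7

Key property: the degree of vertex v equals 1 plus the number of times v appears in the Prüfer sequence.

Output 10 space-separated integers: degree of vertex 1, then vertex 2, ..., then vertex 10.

p_1 = 8: count[8] becomes 1
p_2 = 2: count[2] becomes 1
p_3 = 1: count[1] becomes 1
p_4 = 4: count[4] becomes 1
p_5 = 3: count[3] becomes 1
p_6 = 10: count[10] becomes 1
p_7 = 4: count[4] becomes 2
p_8 = 7: count[7] becomes 1
Degrees (1 + count): deg[1]=1+1=2, deg[2]=1+1=2, deg[3]=1+1=2, deg[4]=1+2=3, deg[5]=1+0=1, deg[6]=1+0=1, deg[7]=1+1=2, deg[8]=1+1=2, deg[9]=1+0=1, deg[10]=1+1=2

Answer: 2 2 2 3 1 1 2 2 1 2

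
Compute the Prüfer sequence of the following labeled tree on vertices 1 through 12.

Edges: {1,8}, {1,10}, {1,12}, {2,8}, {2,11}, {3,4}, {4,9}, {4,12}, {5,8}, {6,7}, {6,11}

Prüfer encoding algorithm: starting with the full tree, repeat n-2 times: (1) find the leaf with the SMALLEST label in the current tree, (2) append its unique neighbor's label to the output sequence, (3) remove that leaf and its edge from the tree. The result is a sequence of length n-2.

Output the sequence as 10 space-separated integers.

Step 1: leaves = {3,5,7,9,10}. Remove smallest leaf 3, emit neighbor 4.
Step 2: leaves = {5,7,9,10}. Remove smallest leaf 5, emit neighbor 8.
Step 3: leaves = {7,9,10}. Remove smallest leaf 7, emit neighbor 6.
Step 4: leaves = {6,9,10}. Remove smallest leaf 6, emit neighbor 11.
Step 5: leaves = {9,10,11}. Remove smallest leaf 9, emit neighbor 4.
Step 6: leaves = {4,10,11}. Remove smallest leaf 4, emit neighbor 12.
Step 7: leaves = {10,11,12}. Remove smallest leaf 10, emit neighbor 1.
Step 8: leaves = {11,12}. Remove smallest leaf 11, emit neighbor 2.
Step 9: leaves = {2,12}. Remove smallest leaf 2, emit neighbor 8.
Step 10: leaves = {8,12}. Remove smallest leaf 8, emit neighbor 1.
Done: 2 vertices remain (1, 12). Sequence = [4 8 6 11 4 12 1 2 8 1]

Answer: 4 8 6 11 4 12 1 2 8 1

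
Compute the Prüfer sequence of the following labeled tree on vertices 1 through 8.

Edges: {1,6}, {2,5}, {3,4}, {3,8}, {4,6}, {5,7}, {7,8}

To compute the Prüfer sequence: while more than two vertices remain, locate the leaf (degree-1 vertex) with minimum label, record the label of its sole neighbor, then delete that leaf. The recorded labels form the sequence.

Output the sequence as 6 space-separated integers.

Step 1: leaves = {1,2}. Remove smallest leaf 1, emit neighbor 6.
Step 2: leaves = {2,6}. Remove smallest leaf 2, emit neighbor 5.
Step 3: leaves = {5,6}. Remove smallest leaf 5, emit neighbor 7.
Step 4: leaves = {6,7}. Remove smallest leaf 6, emit neighbor 4.
Step 5: leaves = {4,7}. Remove smallest leaf 4, emit neighbor 3.
Step 6: leaves = {3,7}. Remove smallest leaf 3, emit neighbor 8.
Done: 2 vertices remain (7, 8). Sequence = [6 5 7 4 3 8]

Answer: 6 5 7 4 3 8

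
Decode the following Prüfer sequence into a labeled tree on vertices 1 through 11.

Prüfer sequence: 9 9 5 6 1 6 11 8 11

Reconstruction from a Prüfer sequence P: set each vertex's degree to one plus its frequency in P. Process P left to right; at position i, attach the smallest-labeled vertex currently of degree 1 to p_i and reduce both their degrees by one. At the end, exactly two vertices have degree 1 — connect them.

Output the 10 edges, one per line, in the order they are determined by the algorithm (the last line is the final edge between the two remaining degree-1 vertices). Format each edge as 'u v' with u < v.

Initial degrees: {1:2, 2:1, 3:1, 4:1, 5:2, 6:3, 7:1, 8:2, 9:3, 10:1, 11:3}
Step 1: smallest deg-1 vertex = 2, p_1 = 9. Add edge {2,9}. Now deg[2]=0, deg[9]=2.
Step 2: smallest deg-1 vertex = 3, p_2 = 9. Add edge {3,9}. Now deg[3]=0, deg[9]=1.
Step 3: smallest deg-1 vertex = 4, p_3 = 5. Add edge {4,5}. Now deg[4]=0, deg[5]=1.
Step 4: smallest deg-1 vertex = 5, p_4 = 6. Add edge {5,6}. Now deg[5]=0, deg[6]=2.
Step 5: smallest deg-1 vertex = 7, p_5 = 1. Add edge {1,7}. Now deg[7]=0, deg[1]=1.
Step 6: smallest deg-1 vertex = 1, p_6 = 6. Add edge {1,6}. Now deg[1]=0, deg[6]=1.
Step 7: smallest deg-1 vertex = 6, p_7 = 11. Add edge {6,11}. Now deg[6]=0, deg[11]=2.
Step 8: smallest deg-1 vertex = 9, p_8 = 8. Add edge {8,9}. Now deg[9]=0, deg[8]=1.
Step 9: smallest deg-1 vertex = 8, p_9 = 11. Add edge {8,11}. Now deg[8]=0, deg[11]=1.
Final: two remaining deg-1 vertices are 10, 11. Add edge {10,11}.

Answer: 2 9
3 9
4 5
5 6
1 7
1 6
6 11
8 9
8 11
10 11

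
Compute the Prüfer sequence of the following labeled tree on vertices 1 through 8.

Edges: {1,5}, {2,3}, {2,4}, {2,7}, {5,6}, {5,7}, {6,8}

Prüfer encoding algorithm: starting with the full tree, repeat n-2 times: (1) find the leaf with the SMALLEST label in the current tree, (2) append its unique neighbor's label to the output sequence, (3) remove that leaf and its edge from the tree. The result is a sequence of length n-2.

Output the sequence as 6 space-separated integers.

Answer: 5 2 2 7 5 6

Derivation:
Step 1: leaves = {1,3,4,8}. Remove smallest leaf 1, emit neighbor 5.
Step 2: leaves = {3,4,8}. Remove smallest leaf 3, emit neighbor 2.
Step 3: leaves = {4,8}. Remove smallest leaf 4, emit neighbor 2.
Step 4: leaves = {2,8}. Remove smallest leaf 2, emit neighbor 7.
Step 5: leaves = {7,8}. Remove smallest leaf 7, emit neighbor 5.
Step 6: leaves = {5,8}. Remove smallest leaf 5, emit neighbor 6.
Done: 2 vertices remain (6, 8). Sequence = [5 2 2 7 5 6]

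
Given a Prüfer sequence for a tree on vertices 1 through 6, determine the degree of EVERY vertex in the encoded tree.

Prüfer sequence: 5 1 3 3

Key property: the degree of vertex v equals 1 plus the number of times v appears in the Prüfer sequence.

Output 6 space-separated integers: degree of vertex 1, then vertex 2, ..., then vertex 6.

Answer: 2 1 3 1 2 1

Derivation:
p_1 = 5: count[5] becomes 1
p_2 = 1: count[1] becomes 1
p_3 = 3: count[3] becomes 1
p_4 = 3: count[3] becomes 2
Degrees (1 + count): deg[1]=1+1=2, deg[2]=1+0=1, deg[3]=1+2=3, deg[4]=1+0=1, deg[5]=1+1=2, deg[6]=1+0=1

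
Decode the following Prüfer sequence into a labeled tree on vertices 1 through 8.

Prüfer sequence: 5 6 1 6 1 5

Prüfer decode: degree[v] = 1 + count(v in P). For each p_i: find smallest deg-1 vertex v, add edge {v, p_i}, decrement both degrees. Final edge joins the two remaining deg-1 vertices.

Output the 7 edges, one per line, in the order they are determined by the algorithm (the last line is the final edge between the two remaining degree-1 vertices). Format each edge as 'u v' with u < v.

Answer: 2 5
3 6
1 4
6 7
1 6
1 5
5 8

Derivation:
Initial degrees: {1:3, 2:1, 3:1, 4:1, 5:3, 6:3, 7:1, 8:1}
Step 1: smallest deg-1 vertex = 2, p_1 = 5. Add edge {2,5}. Now deg[2]=0, deg[5]=2.
Step 2: smallest deg-1 vertex = 3, p_2 = 6. Add edge {3,6}. Now deg[3]=0, deg[6]=2.
Step 3: smallest deg-1 vertex = 4, p_3 = 1. Add edge {1,4}. Now deg[4]=0, deg[1]=2.
Step 4: smallest deg-1 vertex = 7, p_4 = 6. Add edge {6,7}. Now deg[7]=0, deg[6]=1.
Step 5: smallest deg-1 vertex = 6, p_5 = 1. Add edge {1,6}. Now deg[6]=0, deg[1]=1.
Step 6: smallest deg-1 vertex = 1, p_6 = 5. Add edge {1,5}. Now deg[1]=0, deg[5]=1.
Final: two remaining deg-1 vertices are 5, 8. Add edge {5,8}.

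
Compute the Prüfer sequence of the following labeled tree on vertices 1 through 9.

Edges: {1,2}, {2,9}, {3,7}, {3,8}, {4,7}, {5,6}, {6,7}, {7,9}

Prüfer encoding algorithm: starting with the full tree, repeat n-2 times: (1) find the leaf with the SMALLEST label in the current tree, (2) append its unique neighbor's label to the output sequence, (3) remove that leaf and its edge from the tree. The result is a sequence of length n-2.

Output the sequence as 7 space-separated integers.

Answer: 2 9 7 6 7 3 7

Derivation:
Step 1: leaves = {1,4,5,8}. Remove smallest leaf 1, emit neighbor 2.
Step 2: leaves = {2,4,5,8}. Remove smallest leaf 2, emit neighbor 9.
Step 3: leaves = {4,5,8,9}. Remove smallest leaf 4, emit neighbor 7.
Step 4: leaves = {5,8,9}. Remove smallest leaf 5, emit neighbor 6.
Step 5: leaves = {6,8,9}. Remove smallest leaf 6, emit neighbor 7.
Step 6: leaves = {8,9}. Remove smallest leaf 8, emit neighbor 3.
Step 7: leaves = {3,9}. Remove smallest leaf 3, emit neighbor 7.
Done: 2 vertices remain (7, 9). Sequence = [2 9 7 6 7 3 7]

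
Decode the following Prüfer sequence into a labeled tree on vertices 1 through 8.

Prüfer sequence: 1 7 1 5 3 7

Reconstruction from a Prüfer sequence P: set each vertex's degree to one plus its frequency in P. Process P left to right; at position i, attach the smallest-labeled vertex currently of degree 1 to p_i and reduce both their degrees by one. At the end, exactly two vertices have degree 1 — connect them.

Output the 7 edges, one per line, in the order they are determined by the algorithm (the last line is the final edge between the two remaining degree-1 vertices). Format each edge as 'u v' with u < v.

Initial degrees: {1:3, 2:1, 3:2, 4:1, 5:2, 6:1, 7:3, 8:1}
Step 1: smallest deg-1 vertex = 2, p_1 = 1. Add edge {1,2}. Now deg[2]=0, deg[1]=2.
Step 2: smallest deg-1 vertex = 4, p_2 = 7. Add edge {4,7}. Now deg[4]=0, deg[7]=2.
Step 3: smallest deg-1 vertex = 6, p_3 = 1. Add edge {1,6}. Now deg[6]=0, deg[1]=1.
Step 4: smallest deg-1 vertex = 1, p_4 = 5. Add edge {1,5}. Now deg[1]=0, deg[5]=1.
Step 5: smallest deg-1 vertex = 5, p_5 = 3. Add edge {3,5}. Now deg[5]=0, deg[3]=1.
Step 6: smallest deg-1 vertex = 3, p_6 = 7. Add edge {3,7}. Now deg[3]=0, deg[7]=1.
Final: two remaining deg-1 vertices are 7, 8. Add edge {7,8}.

Answer: 1 2
4 7
1 6
1 5
3 5
3 7
7 8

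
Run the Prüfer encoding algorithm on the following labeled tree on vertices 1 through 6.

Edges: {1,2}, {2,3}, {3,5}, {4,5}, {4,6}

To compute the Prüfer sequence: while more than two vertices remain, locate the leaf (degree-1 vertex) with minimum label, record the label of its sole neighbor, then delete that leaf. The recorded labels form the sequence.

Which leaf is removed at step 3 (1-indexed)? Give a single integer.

Step 1: current leaves = {1,6}. Remove leaf 1 (neighbor: 2).
Step 2: current leaves = {2,6}. Remove leaf 2 (neighbor: 3).
Step 3: current leaves = {3,6}. Remove leaf 3 (neighbor: 5).

Answer: 3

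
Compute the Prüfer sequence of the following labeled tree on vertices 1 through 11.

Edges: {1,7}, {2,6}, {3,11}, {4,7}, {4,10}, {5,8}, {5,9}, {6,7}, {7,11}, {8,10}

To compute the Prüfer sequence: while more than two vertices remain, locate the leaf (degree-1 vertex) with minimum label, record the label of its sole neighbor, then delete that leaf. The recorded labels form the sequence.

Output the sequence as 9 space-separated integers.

Step 1: leaves = {1,2,3,9}. Remove smallest leaf 1, emit neighbor 7.
Step 2: leaves = {2,3,9}. Remove smallest leaf 2, emit neighbor 6.
Step 3: leaves = {3,6,9}. Remove smallest leaf 3, emit neighbor 11.
Step 4: leaves = {6,9,11}. Remove smallest leaf 6, emit neighbor 7.
Step 5: leaves = {9,11}. Remove smallest leaf 9, emit neighbor 5.
Step 6: leaves = {5,11}. Remove smallest leaf 5, emit neighbor 8.
Step 7: leaves = {8,11}. Remove smallest leaf 8, emit neighbor 10.
Step 8: leaves = {10,11}. Remove smallest leaf 10, emit neighbor 4.
Step 9: leaves = {4,11}. Remove smallest leaf 4, emit neighbor 7.
Done: 2 vertices remain (7, 11). Sequence = [7 6 11 7 5 8 10 4 7]

Answer: 7 6 11 7 5 8 10 4 7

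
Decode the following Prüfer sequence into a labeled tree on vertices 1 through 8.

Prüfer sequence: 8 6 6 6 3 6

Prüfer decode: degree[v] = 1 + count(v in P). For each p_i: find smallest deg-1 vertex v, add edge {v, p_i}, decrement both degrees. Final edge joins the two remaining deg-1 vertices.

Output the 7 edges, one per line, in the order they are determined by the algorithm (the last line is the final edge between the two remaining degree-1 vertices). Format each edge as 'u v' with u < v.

Initial degrees: {1:1, 2:1, 3:2, 4:1, 5:1, 6:5, 7:1, 8:2}
Step 1: smallest deg-1 vertex = 1, p_1 = 8. Add edge {1,8}. Now deg[1]=0, deg[8]=1.
Step 2: smallest deg-1 vertex = 2, p_2 = 6. Add edge {2,6}. Now deg[2]=0, deg[6]=4.
Step 3: smallest deg-1 vertex = 4, p_3 = 6. Add edge {4,6}. Now deg[4]=0, deg[6]=3.
Step 4: smallest deg-1 vertex = 5, p_4 = 6. Add edge {5,6}. Now deg[5]=0, deg[6]=2.
Step 5: smallest deg-1 vertex = 7, p_5 = 3. Add edge {3,7}. Now deg[7]=0, deg[3]=1.
Step 6: smallest deg-1 vertex = 3, p_6 = 6. Add edge {3,6}. Now deg[3]=0, deg[6]=1.
Final: two remaining deg-1 vertices are 6, 8. Add edge {6,8}.

Answer: 1 8
2 6
4 6
5 6
3 7
3 6
6 8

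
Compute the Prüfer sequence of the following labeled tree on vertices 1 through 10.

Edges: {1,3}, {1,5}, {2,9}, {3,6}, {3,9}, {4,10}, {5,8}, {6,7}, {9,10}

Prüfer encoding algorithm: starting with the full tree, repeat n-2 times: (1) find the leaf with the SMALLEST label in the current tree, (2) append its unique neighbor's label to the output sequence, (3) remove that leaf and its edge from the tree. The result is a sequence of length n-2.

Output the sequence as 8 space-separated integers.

Answer: 9 10 6 3 5 1 3 9

Derivation:
Step 1: leaves = {2,4,7,8}. Remove smallest leaf 2, emit neighbor 9.
Step 2: leaves = {4,7,8}. Remove smallest leaf 4, emit neighbor 10.
Step 3: leaves = {7,8,10}. Remove smallest leaf 7, emit neighbor 6.
Step 4: leaves = {6,8,10}. Remove smallest leaf 6, emit neighbor 3.
Step 5: leaves = {8,10}. Remove smallest leaf 8, emit neighbor 5.
Step 6: leaves = {5,10}. Remove smallest leaf 5, emit neighbor 1.
Step 7: leaves = {1,10}. Remove smallest leaf 1, emit neighbor 3.
Step 8: leaves = {3,10}. Remove smallest leaf 3, emit neighbor 9.
Done: 2 vertices remain (9, 10). Sequence = [9 10 6 3 5 1 3 9]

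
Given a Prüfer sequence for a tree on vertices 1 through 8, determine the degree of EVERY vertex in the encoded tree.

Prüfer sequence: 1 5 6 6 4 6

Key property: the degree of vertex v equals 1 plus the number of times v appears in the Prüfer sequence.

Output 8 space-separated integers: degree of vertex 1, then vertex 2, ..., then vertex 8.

Answer: 2 1 1 2 2 4 1 1

Derivation:
p_1 = 1: count[1] becomes 1
p_2 = 5: count[5] becomes 1
p_3 = 6: count[6] becomes 1
p_4 = 6: count[6] becomes 2
p_5 = 4: count[4] becomes 1
p_6 = 6: count[6] becomes 3
Degrees (1 + count): deg[1]=1+1=2, deg[2]=1+0=1, deg[3]=1+0=1, deg[4]=1+1=2, deg[5]=1+1=2, deg[6]=1+3=4, deg[7]=1+0=1, deg[8]=1+0=1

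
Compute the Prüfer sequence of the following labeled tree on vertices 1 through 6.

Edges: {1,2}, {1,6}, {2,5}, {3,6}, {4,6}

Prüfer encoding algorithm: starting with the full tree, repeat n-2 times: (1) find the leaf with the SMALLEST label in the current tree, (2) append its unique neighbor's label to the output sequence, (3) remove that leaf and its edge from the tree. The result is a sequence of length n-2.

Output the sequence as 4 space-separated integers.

Step 1: leaves = {3,4,5}. Remove smallest leaf 3, emit neighbor 6.
Step 2: leaves = {4,5}. Remove smallest leaf 4, emit neighbor 6.
Step 3: leaves = {5,6}. Remove smallest leaf 5, emit neighbor 2.
Step 4: leaves = {2,6}. Remove smallest leaf 2, emit neighbor 1.
Done: 2 vertices remain (1, 6). Sequence = [6 6 2 1]

Answer: 6 6 2 1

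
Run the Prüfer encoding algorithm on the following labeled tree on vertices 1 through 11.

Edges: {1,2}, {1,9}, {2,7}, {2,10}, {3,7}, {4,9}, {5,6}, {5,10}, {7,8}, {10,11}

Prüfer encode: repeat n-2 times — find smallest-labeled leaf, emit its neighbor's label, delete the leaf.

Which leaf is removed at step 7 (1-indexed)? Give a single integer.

Step 1: current leaves = {3,4,6,8,11}. Remove leaf 3 (neighbor: 7).
Step 2: current leaves = {4,6,8,11}. Remove leaf 4 (neighbor: 9).
Step 3: current leaves = {6,8,9,11}. Remove leaf 6 (neighbor: 5).
Step 4: current leaves = {5,8,9,11}. Remove leaf 5 (neighbor: 10).
Step 5: current leaves = {8,9,11}. Remove leaf 8 (neighbor: 7).
Step 6: current leaves = {7,9,11}. Remove leaf 7 (neighbor: 2).
Step 7: current leaves = {9,11}. Remove leaf 9 (neighbor: 1).

Answer: 9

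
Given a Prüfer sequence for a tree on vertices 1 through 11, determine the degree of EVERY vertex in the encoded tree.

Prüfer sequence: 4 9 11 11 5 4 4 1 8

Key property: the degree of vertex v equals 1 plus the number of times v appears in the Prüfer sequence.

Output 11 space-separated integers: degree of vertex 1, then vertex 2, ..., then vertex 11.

Answer: 2 1 1 4 2 1 1 2 2 1 3

Derivation:
p_1 = 4: count[4] becomes 1
p_2 = 9: count[9] becomes 1
p_3 = 11: count[11] becomes 1
p_4 = 11: count[11] becomes 2
p_5 = 5: count[5] becomes 1
p_6 = 4: count[4] becomes 2
p_7 = 4: count[4] becomes 3
p_8 = 1: count[1] becomes 1
p_9 = 8: count[8] becomes 1
Degrees (1 + count): deg[1]=1+1=2, deg[2]=1+0=1, deg[3]=1+0=1, deg[4]=1+3=4, deg[5]=1+1=2, deg[6]=1+0=1, deg[7]=1+0=1, deg[8]=1+1=2, deg[9]=1+1=2, deg[10]=1+0=1, deg[11]=1+2=3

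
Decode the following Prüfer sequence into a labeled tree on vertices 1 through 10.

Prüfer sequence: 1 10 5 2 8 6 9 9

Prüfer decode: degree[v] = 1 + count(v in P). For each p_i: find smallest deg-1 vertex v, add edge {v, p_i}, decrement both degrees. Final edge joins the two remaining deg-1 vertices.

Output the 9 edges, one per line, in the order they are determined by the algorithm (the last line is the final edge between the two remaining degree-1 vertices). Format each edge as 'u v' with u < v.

Answer: 1 3
1 10
4 5
2 5
2 8
6 7
6 9
8 9
9 10

Derivation:
Initial degrees: {1:2, 2:2, 3:1, 4:1, 5:2, 6:2, 7:1, 8:2, 9:3, 10:2}
Step 1: smallest deg-1 vertex = 3, p_1 = 1. Add edge {1,3}. Now deg[3]=0, deg[1]=1.
Step 2: smallest deg-1 vertex = 1, p_2 = 10. Add edge {1,10}. Now deg[1]=0, deg[10]=1.
Step 3: smallest deg-1 vertex = 4, p_3 = 5. Add edge {4,5}. Now deg[4]=0, deg[5]=1.
Step 4: smallest deg-1 vertex = 5, p_4 = 2. Add edge {2,5}. Now deg[5]=0, deg[2]=1.
Step 5: smallest deg-1 vertex = 2, p_5 = 8. Add edge {2,8}. Now deg[2]=0, deg[8]=1.
Step 6: smallest deg-1 vertex = 7, p_6 = 6. Add edge {6,7}. Now deg[7]=0, deg[6]=1.
Step 7: smallest deg-1 vertex = 6, p_7 = 9. Add edge {6,9}. Now deg[6]=0, deg[9]=2.
Step 8: smallest deg-1 vertex = 8, p_8 = 9. Add edge {8,9}. Now deg[8]=0, deg[9]=1.
Final: two remaining deg-1 vertices are 9, 10. Add edge {9,10}.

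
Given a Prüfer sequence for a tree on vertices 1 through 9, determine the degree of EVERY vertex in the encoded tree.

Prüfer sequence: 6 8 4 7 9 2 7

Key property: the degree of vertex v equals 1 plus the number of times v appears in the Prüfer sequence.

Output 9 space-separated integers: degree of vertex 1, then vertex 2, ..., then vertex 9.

Answer: 1 2 1 2 1 2 3 2 2

Derivation:
p_1 = 6: count[6] becomes 1
p_2 = 8: count[8] becomes 1
p_3 = 4: count[4] becomes 1
p_4 = 7: count[7] becomes 1
p_5 = 9: count[9] becomes 1
p_6 = 2: count[2] becomes 1
p_7 = 7: count[7] becomes 2
Degrees (1 + count): deg[1]=1+0=1, deg[2]=1+1=2, deg[3]=1+0=1, deg[4]=1+1=2, deg[5]=1+0=1, deg[6]=1+1=2, deg[7]=1+2=3, deg[8]=1+1=2, deg[9]=1+1=2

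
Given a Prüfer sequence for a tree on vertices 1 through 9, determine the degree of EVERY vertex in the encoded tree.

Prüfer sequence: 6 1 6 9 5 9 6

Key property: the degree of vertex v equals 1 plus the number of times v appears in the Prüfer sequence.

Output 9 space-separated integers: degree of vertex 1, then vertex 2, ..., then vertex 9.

Answer: 2 1 1 1 2 4 1 1 3

Derivation:
p_1 = 6: count[6] becomes 1
p_2 = 1: count[1] becomes 1
p_3 = 6: count[6] becomes 2
p_4 = 9: count[9] becomes 1
p_5 = 5: count[5] becomes 1
p_6 = 9: count[9] becomes 2
p_7 = 6: count[6] becomes 3
Degrees (1 + count): deg[1]=1+1=2, deg[2]=1+0=1, deg[3]=1+0=1, deg[4]=1+0=1, deg[5]=1+1=2, deg[6]=1+3=4, deg[7]=1+0=1, deg[8]=1+0=1, deg[9]=1+2=3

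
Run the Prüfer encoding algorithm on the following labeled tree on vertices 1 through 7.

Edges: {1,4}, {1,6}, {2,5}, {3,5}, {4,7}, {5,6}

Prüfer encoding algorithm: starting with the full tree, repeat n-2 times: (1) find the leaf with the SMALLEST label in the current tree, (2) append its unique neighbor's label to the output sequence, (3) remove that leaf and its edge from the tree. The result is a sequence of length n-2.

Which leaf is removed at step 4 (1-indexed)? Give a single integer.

Step 1: current leaves = {2,3,7}. Remove leaf 2 (neighbor: 5).
Step 2: current leaves = {3,7}. Remove leaf 3 (neighbor: 5).
Step 3: current leaves = {5,7}. Remove leaf 5 (neighbor: 6).
Step 4: current leaves = {6,7}. Remove leaf 6 (neighbor: 1).

Answer: 6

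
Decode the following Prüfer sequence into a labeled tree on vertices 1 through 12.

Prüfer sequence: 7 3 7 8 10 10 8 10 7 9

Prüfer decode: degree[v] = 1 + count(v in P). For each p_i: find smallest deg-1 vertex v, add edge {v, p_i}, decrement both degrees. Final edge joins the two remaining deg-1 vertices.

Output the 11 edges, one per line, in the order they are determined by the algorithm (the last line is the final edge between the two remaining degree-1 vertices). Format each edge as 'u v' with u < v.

Answer: 1 7
2 3
3 7
4 8
5 10
6 10
8 11
8 10
7 10
7 9
9 12

Derivation:
Initial degrees: {1:1, 2:1, 3:2, 4:1, 5:1, 6:1, 7:4, 8:3, 9:2, 10:4, 11:1, 12:1}
Step 1: smallest deg-1 vertex = 1, p_1 = 7. Add edge {1,7}. Now deg[1]=0, deg[7]=3.
Step 2: smallest deg-1 vertex = 2, p_2 = 3. Add edge {2,3}. Now deg[2]=0, deg[3]=1.
Step 3: smallest deg-1 vertex = 3, p_3 = 7. Add edge {3,7}. Now deg[3]=0, deg[7]=2.
Step 4: smallest deg-1 vertex = 4, p_4 = 8. Add edge {4,8}. Now deg[4]=0, deg[8]=2.
Step 5: smallest deg-1 vertex = 5, p_5 = 10. Add edge {5,10}. Now deg[5]=0, deg[10]=3.
Step 6: smallest deg-1 vertex = 6, p_6 = 10. Add edge {6,10}. Now deg[6]=0, deg[10]=2.
Step 7: smallest deg-1 vertex = 11, p_7 = 8. Add edge {8,11}. Now deg[11]=0, deg[8]=1.
Step 8: smallest deg-1 vertex = 8, p_8 = 10. Add edge {8,10}. Now deg[8]=0, deg[10]=1.
Step 9: smallest deg-1 vertex = 10, p_9 = 7. Add edge {7,10}. Now deg[10]=0, deg[7]=1.
Step 10: smallest deg-1 vertex = 7, p_10 = 9. Add edge {7,9}. Now deg[7]=0, deg[9]=1.
Final: two remaining deg-1 vertices are 9, 12. Add edge {9,12}.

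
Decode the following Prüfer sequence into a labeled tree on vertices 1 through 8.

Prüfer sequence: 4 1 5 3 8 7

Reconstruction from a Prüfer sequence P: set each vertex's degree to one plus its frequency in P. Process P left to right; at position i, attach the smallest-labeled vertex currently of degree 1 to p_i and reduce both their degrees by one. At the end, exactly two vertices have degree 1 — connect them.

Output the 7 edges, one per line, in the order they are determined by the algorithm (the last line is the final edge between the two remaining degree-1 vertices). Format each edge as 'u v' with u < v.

Answer: 2 4
1 4
1 5
3 5
3 8
6 7
7 8

Derivation:
Initial degrees: {1:2, 2:1, 3:2, 4:2, 5:2, 6:1, 7:2, 8:2}
Step 1: smallest deg-1 vertex = 2, p_1 = 4. Add edge {2,4}. Now deg[2]=0, deg[4]=1.
Step 2: smallest deg-1 vertex = 4, p_2 = 1. Add edge {1,4}. Now deg[4]=0, deg[1]=1.
Step 3: smallest deg-1 vertex = 1, p_3 = 5. Add edge {1,5}. Now deg[1]=0, deg[5]=1.
Step 4: smallest deg-1 vertex = 5, p_4 = 3. Add edge {3,5}. Now deg[5]=0, deg[3]=1.
Step 5: smallest deg-1 vertex = 3, p_5 = 8. Add edge {3,8}. Now deg[3]=0, deg[8]=1.
Step 6: smallest deg-1 vertex = 6, p_6 = 7. Add edge {6,7}. Now deg[6]=0, deg[7]=1.
Final: two remaining deg-1 vertices are 7, 8. Add edge {7,8}.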